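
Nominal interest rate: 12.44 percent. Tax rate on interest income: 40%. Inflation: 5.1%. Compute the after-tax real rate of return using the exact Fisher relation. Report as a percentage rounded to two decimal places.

After-tax nominal return = 12.44% × (1 − 0.4) = 7.4640%.
1 + r = 1.07464 / 1.05100 = 1.022493
After-tax real rate = 1.022493 − 1 → 2.25%.

2.25%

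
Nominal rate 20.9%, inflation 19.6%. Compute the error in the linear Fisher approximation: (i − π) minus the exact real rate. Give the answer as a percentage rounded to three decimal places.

0.213%

Approximate: r ≈ 20.900% − 19.600% = 1.3000%
Exact: (1 + 0.2090)/(1 + 0.1960) − 1 = 1.0870%
Error = 1.3000% − 1.0870% = 0.2130% → 0.213%.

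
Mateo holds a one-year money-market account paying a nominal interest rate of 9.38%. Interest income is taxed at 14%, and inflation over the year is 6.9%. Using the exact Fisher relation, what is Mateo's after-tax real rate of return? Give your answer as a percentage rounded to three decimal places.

After-tax nominal return = 9.38% × (1 − 0.14) = 8.0668%.
1 + r = 1.080668 / 1.06900 = 1.0109149
After-tax real rate = 1.0109149 − 1 → 1.091%.

1.091%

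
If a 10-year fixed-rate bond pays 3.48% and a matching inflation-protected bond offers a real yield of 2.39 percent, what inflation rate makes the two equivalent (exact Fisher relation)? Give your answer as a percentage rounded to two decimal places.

(1 + π) = (1 + i)/(1 + r) = 1.03480 / 1.02390 = 1.010646
Break-even inflation = 1.010646 − 1 → 1.06%.

1.06%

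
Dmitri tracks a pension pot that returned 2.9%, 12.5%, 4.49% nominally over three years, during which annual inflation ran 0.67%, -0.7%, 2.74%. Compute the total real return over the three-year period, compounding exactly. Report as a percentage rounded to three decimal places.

Compound the nominal returns: 1.0290 × 1.1250 × 1.0449 = 1.209602.
Compound inflation: 1.0067 × 0.9930 × 1.0274 = 1.027044.
Deflate: 1.209602 / 1.027044 = 1.177752.
Total real return = 1.177752 − 1 → 17.775%.

17.775%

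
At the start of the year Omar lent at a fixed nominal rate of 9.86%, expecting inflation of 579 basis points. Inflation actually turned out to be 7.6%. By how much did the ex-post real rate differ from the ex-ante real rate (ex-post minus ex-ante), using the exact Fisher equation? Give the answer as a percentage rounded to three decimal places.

-1.747%

Ex-ante: (1 + 0.0986)/(1 + 0.0579) − 1 = 3.8472%
Ex-post: (1 + 0.0986)/(1 + 0.0760) − 1 = 2.1004%
Difference (ex-post − ex-ante) = -1.7469% → -1.747%.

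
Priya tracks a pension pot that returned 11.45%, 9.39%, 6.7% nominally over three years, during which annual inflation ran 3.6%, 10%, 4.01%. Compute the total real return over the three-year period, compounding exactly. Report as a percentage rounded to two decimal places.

9.75%

Compound the nominal returns: 1.1145 × 1.0939 × 1.0670 = 1.300835.
Compound inflation: 1.0360 × 1.1000 × 1.0401 = 1.185298.
Deflate: 1.300835 / 1.185298 = 1.097475.
Total real return = 1.097475 − 1 → 9.75%.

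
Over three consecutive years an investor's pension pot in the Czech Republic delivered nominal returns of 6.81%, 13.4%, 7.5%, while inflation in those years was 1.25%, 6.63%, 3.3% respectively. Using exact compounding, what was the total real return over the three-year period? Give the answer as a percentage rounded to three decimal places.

Nominal growth factor = 1.0681 × 1.1340 × 1.0750 = 1.3020673
Price-level growth factor = 1.0125 × 1.0663 × 1.0330 = 1.1152565
Real growth factor = 1.3020673 / 1.1152565 = 1.1675048
Total real return = 1.1675048 − 1 → 16.750%.

16.750%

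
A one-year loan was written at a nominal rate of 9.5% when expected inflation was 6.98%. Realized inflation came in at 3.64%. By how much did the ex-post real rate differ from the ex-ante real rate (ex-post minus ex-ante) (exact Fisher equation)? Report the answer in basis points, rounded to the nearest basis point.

330 basis points

Ex-ante: (1 + 0.0950)/(1 + 0.0698) − 1 = 2.3556%
Ex-post: (1 + 0.0950)/(1 + 0.0364) − 1 = 5.6542%
Difference (ex-post − ex-ante) = 3.2986% → 330 basis points.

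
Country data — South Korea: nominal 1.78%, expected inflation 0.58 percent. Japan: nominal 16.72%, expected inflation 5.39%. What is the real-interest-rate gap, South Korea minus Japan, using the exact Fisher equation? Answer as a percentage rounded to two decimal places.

South Korea: (1 + 0.0178)/(1 + 0.0058) − 1 = 1.1931%
Japan: (1 + 0.1672)/(1 + 0.0539) − 1 = 10.7505%
Differential = 1.1931% − 10.7505% = -9.5575% → -9.56%.

-9.56%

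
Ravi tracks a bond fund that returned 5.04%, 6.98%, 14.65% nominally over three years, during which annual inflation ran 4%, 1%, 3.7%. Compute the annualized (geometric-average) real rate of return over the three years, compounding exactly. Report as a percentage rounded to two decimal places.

5.75%

Nominal growth factor = 1.0504 × 1.0698 × 1.1465 = 1.28834260
Price-level growth factor = 1.0400 × 1.0100 × 1.0370 = 1.08926480
Real growth factor = 1.28834260 / 1.08926480 = 1.18276345
Annualized real rate = 1.18276345^(1/3) − 1 = 5.7546% → 5.75%.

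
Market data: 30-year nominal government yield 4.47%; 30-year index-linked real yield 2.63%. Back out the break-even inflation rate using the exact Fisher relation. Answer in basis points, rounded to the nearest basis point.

(1 + π) = (1 + i)/(1 + r) = 1.04470 / 1.02630 = 1.017928
Break-even inflation = 1.017928 − 1 → 179 basis points.

179 basis points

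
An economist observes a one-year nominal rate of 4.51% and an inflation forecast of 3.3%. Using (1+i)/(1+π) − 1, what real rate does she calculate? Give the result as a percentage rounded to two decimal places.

1.17%

1 + r = 1.04510 / 1.03300 = 1.011713
r = 1.011713 − 1 = 1.1713%, i.e. 1.17%.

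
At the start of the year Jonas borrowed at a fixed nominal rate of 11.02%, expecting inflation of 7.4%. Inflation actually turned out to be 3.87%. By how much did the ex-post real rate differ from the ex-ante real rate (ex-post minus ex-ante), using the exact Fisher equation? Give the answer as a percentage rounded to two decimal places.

3.51%

Ex-ante: (1 + 0.1102)/(1 + 0.0740) − 1 = 3.3706%
Ex-post: (1 + 0.1102)/(1 + 0.0387) − 1 = 6.8836%
Difference (ex-post − ex-ante) = 3.5130% → 3.51%.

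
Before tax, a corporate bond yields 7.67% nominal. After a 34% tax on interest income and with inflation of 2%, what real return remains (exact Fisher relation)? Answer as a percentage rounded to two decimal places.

After-tax nominal return = 7.67% × (1 − 0.34) = 5.0622%.
1 + r = 1.050622 / 1.02000 = 1.030022
After-tax real rate = 1.030022 − 1 → 3.00%.

3.00%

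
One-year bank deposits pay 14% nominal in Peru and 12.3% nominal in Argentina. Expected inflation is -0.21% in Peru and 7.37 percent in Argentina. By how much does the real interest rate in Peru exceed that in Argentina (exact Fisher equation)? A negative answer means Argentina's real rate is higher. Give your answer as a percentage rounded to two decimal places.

Peru: (1 + 0.1400)/(1 − 0.0021) − 1 = 14.2399%
Argentina: (1 + 0.1230)/(1 + 0.0737) − 1 = 4.5916%
Differential = 14.2399% − 4.5916% = 9.6483% → 9.65%.

9.65%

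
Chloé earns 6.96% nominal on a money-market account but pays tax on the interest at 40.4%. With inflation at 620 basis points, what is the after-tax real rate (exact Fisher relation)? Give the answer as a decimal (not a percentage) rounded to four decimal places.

-0.0193

After-tax nominal return = 6.96% × (1 − 0.404) = 4.14816%.
1 + r = 1.0414816 / 1.06200 = 0.980679
After-tax real rate = 0.980679 − 1 → -0.0193.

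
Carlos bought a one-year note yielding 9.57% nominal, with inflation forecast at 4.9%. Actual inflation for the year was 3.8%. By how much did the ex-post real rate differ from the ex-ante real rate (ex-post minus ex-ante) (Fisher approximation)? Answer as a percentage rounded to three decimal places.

1.100%

Ex-ante: 9.57% − 4.9% = 4.670%
Ex-post: 9.57% − 3.8% = 5.770%
Difference (ex-post − ex-ante) = 1.1000% → 1.100%.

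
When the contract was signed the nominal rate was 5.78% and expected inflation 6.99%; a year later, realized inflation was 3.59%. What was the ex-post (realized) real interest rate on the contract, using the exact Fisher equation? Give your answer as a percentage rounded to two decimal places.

Ex-post: (1 + 0.0578)/(1 + 0.0359) − 1 = 2.1141%
So the realized real rate is 2.11%.

2.11%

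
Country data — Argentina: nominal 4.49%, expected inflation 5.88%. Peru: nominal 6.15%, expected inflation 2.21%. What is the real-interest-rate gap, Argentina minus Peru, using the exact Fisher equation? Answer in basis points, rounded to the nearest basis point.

Argentina: (1 + 0.0449)/(1 + 0.0588) − 1 = -1.3128%
Peru: (1 + 0.0615)/(1 + 0.0221) − 1 = 3.8548%
Differential = -1.3128% − 3.8548% = -5.1676% → -517 basis points.

-517 basis points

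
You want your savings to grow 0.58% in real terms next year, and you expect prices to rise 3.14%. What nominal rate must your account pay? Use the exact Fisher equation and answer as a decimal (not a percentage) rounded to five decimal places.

0.03738

(1 + i) = (1 + r)(1 + π) = 1.00580 × 1.03140 = 1.03738212
i = 1.03738212 − 1, so the required nominal rate is 0.03738.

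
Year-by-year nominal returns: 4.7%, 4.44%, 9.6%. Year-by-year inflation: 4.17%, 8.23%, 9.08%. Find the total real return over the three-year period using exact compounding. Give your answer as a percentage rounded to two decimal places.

-2.55%

Compound the nominal returns: 1.0470 × 1.0444 × 1.0960 = 1.198462.
Compound inflation: 1.0417 × 1.0823 × 1.0908 = 1.229803.
Deflate: 1.198462 / 1.229803 = 0.974515.
Total real return = 0.974515 − 1 → -2.55%.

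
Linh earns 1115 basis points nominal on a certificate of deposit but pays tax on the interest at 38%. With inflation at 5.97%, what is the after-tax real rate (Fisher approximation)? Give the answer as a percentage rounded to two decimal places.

After-tax nominal return = 11.15% × (1 − 0.38) = 6.9130%.
r ≈ 6.9130% − 5.97% → 0.94%.

0.94%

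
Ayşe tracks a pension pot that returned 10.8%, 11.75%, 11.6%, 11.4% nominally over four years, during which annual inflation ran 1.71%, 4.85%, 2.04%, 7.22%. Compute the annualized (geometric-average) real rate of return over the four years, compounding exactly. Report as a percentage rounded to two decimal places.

7.17%

Nominal growth factor = 1.1080 × 1.1175 × 1.1160 × 1.1140 = 1.53934752
Price-level growth factor = 1.0171 × 1.0485 × 1.0204 × 1.0722 = 1.16675143
Real growth factor = 1.53934752 / 1.16675143 = 1.31934488
Annualized real rate = 1.31934488^(1/4) − 1 = 7.1740% → 7.17%.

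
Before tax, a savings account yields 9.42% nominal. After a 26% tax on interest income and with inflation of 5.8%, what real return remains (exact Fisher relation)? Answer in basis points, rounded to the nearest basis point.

After-tax nominal return = 9.42% × (1 − 0.26) = 6.9708%.
1 + r = 1.069708 / 1.05800 = 1.011066
After-tax real rate = 1.011066 − 1 → 111 basis points.

111 basis points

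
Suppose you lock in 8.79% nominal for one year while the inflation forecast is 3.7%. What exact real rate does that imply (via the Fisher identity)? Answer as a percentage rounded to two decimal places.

4.91%

By the Fisher identity, 1 + r = (1 + i)/(1 + π).
1 + r = 1.08790 / 1.03700 = 1.049084
r = 1.049084 − 1 = 4.9084%, i.e. 4.91%.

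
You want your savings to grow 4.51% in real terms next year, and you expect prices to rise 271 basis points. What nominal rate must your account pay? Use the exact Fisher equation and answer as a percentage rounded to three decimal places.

7.342%

(1 + i) = (1 + r)(1 + π) = 1.04510 × 1.02710 = 1.07342221
i = 1.07342221 − 1, so the required nominal rate is 7.342%.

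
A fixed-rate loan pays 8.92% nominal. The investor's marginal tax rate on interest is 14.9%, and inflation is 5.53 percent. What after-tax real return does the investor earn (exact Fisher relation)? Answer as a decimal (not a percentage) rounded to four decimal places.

0.0195

After-tax nominal return = 8.92% × (1 − 0.149) = 7.59092%.
1 + r = 1.0759092 / 1.05530 = 1.019529
After-tax real rate = 1.019529 − 1 → 0.0195.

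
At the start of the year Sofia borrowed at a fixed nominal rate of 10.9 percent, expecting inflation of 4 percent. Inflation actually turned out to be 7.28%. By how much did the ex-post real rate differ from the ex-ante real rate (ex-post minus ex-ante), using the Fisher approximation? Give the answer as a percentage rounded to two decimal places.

-3.28%

Ex-ante: 10.9% − 4% = 6.900%
Ex-post: 10.9% − 7.28% = 3.620%
Difference (ex-post − ex-ante) = -3.2800% → -3.28%.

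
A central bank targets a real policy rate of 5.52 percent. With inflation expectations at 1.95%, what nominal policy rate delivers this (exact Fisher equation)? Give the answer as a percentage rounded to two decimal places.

7.58%

(1 + i) = (1 + r)(1 + π) = 1.05520 × 1.01950 = 1.0757764
i = 1.0757764 − 1, so the required nominal rate is 7.58%.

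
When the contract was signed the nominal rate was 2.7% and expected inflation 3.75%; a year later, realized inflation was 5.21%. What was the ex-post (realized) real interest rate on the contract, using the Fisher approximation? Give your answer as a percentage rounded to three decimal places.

-2.510%

Ex-post: 2.7% − 5.21% = -2.510%
So the realized real rate is -2.510%.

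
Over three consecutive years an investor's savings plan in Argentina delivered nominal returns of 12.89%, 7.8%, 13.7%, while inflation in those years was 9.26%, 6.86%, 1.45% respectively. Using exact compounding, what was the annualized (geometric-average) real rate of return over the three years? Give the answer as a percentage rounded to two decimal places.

5.32%

Nominal growth factor = 1.1289 × 1.0780 × 1.1370 = 1.38367693
Price-level growth factor = 1.0926 × 1.0686 × 1.0145 = 1.18448187
Real growth factor = 1.38367693 / 1.18448187 = 1.16817062
Annualized real rate = 1.16817062^(1/3) − 1 = 5.3179% → 5.32%.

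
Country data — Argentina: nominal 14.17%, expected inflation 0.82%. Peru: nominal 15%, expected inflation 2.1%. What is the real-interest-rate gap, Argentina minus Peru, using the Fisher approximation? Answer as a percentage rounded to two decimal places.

Argentina: 14.17% − 0.82% = 13.350%
Peru: 15% − 2.1% = 12.900%
Differential = 0.450% → 0.45%.

0.45%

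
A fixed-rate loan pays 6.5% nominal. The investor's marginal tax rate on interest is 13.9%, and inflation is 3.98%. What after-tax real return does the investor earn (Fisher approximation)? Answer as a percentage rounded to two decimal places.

1.62%

After-tax nominal return = 6.5% × (1 − 0.139) = 5.5965%.
r ≈ 5.5965% − 3.98% → 1.62%.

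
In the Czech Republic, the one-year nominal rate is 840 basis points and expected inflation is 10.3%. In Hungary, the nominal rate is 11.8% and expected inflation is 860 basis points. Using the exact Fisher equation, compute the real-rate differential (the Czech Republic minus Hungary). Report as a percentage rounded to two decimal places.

The Czech Republic: (1 + 0.0840)/(1 + 0.1030) − 1 = -1.7226%
Hungary: (1 + 0.1180)/(1 + 0.0860) − 1 = 2.9466%
Differential = -1.7226% − 2.9466% = -4.6692% → -4.67%.

-4.67%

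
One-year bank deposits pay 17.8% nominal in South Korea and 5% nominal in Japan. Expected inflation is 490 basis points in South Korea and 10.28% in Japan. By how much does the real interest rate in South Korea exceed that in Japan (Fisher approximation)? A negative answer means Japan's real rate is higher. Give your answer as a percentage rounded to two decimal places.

18.18%

South Korea: 17.8% − 4.9% = 12.900%
Japan: 5% − 10.28% = -5.280%
Differential = 18.180% → 18.18%.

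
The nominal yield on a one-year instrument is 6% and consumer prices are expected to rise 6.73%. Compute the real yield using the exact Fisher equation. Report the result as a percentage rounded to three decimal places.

-0.684%

By the Fisher equation, 1 + r = (1 + i)/(1 + π).
1 + r = 1.06000 / 1.06730 = 0.993160
r = 0.993160 − 1 = -0.6840%, i.e. -0.684%.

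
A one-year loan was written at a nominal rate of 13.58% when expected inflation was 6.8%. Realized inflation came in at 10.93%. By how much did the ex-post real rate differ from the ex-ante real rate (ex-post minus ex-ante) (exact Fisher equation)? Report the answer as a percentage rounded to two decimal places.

Ex-ante: (1 + 0.1358)/(1 + 0.0680) − 1 = 6.3483%
Ex-post: (1 + 0.1358)/(1 + 0.1093) − 1 = 2.3889%
Difference (ex-post − ex-ante) = -3.9594% → -3.96%.

-3.96%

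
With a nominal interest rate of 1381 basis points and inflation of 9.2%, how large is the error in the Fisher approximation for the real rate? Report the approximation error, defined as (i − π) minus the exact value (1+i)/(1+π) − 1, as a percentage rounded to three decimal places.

0.388%

Approximate: r ≈ 13.810% − 9.200% = 4.6100%
Exact: (1 + 0.1381)/(1 + 0.0920) − 1 = 4.2216%
Error = 4.6100% − 4.2216% = 0.3884% → 0.388%.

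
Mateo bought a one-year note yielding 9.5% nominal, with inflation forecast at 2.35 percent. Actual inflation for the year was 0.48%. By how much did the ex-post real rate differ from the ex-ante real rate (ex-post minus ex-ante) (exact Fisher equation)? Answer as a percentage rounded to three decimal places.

1.991%

Ex-ante: (1 + 0.0950)/(1 + 0.0235) − 1 = 6.9858%
Ex-post: (1 + 0.0950)/(1 + 0.0048) − 1 = 8.9769%
Difference (ex-post − ex-ante) = 1.9911% → 1.991%.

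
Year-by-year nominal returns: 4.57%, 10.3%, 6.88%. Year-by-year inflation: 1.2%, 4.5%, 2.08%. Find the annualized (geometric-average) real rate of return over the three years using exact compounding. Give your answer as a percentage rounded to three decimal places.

4.523%

Compound the nominal returns: 1.0457 × 1.1030 × 1.0688 = 1.232761508.
Compound inflation: 1.0120 × 1.0450 × 1.0208 = 1.079536832.
Deflate: 1.232761508 / 1.079536832 = 1.141935571.
Annualized real rate = 1.141935571^(1/3) − 1 = 4.52348% → 4.523%.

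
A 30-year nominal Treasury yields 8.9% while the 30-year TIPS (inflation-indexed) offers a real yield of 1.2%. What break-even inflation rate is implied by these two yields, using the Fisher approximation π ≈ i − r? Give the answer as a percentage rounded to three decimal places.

π ≈ i − r = 8.9% − 1.2% → 7.700%.

7.700%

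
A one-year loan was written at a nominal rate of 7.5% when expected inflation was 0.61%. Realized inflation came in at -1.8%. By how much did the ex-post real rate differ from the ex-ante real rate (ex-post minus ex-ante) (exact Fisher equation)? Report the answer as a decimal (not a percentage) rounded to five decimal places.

0.02622

Ex-ante: (1 + 0.0750)/(1 + 0.0061) − 1 = 6.8482%
Ex-post: (1 + 0.0750)/(1 − 0.0180) − 1 = 9.4705%
Difference (ex-post − ex-ante) = 2.6222% → 0.02622.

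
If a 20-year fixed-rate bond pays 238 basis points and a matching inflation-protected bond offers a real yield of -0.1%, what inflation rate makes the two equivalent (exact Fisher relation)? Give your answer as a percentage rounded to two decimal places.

(1 + π) = (1 + i)/(1 + r) = 1.02380 / 0.99900 = 1.024825
Break-even inflation = 1.024825 − 1 → 2.48%.

2.48%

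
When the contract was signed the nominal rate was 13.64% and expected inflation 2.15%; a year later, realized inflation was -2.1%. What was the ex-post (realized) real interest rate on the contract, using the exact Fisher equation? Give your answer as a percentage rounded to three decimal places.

16.078%

Ex-post: (1 + 0.1364)/(1 − 0.0210) − 1 = 16.0776%
So the realized real rate is 16.078%.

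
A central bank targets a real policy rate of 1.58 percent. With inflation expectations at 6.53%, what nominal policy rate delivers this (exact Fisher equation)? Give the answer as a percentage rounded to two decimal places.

(1 + i) = (1 + r)(1 + π) = 1.01580 × 1.06530 = 1.08213174
i = 1.08213174 − 1, so the required nominal rate is 8.21%.

8.21%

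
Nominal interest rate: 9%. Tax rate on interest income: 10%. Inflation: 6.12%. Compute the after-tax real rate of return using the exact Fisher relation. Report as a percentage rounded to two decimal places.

After-tax nominal return = 9% × (1 − 0.1) = 8.1000%.
1 + r = 1.08100 / 1.06120 = 1.018658
After-tax real rate = 1.018658 − 1 → 1.87%.

1.87%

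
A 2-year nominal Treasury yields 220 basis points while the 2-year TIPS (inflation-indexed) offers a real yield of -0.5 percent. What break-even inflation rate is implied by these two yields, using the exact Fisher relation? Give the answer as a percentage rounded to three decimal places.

2.714%

(1 + π) = (1 + i)/(1 + r) = 1.02200 / 0.99500 = 1.027136
Break-even inflation = 1.027136 − 1 → 2.714%.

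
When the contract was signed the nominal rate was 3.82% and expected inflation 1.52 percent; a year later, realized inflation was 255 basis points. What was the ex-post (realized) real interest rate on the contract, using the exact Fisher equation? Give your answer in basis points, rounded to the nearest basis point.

124 basis points

Ex-post: (1 + 0.0382)/(1 + 0.0255) − 1 = 1.2384%
So the realized real rate is 124 basis points.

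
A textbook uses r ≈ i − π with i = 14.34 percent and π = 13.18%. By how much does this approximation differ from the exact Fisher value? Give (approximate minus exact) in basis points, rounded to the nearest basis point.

14 basis points

Approximate: r ≈ 14.340% − 13.180% = 1.1600%
Exact: (1 + 0.1434)/(1 + 0.1318) − 1 = 1.0249%
Error = 1.1600% − 1.0249% = 0.1351% → 14 basis points.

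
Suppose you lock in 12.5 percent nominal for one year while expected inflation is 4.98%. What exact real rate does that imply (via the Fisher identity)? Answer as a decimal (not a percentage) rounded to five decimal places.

By the Fisher identity, 1 + r = (1 + i)/(1 + π).
1 + r = 1.12500 / 1.04980 = 1.071633
r = 1.071633 − 1 = 7.1633%, i.e. 0.07163.

0.07163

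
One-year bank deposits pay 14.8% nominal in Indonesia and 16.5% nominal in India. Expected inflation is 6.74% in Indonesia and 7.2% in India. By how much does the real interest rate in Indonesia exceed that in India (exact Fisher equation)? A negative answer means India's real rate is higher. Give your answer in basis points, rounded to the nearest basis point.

Indonesia: (1 + 0.1480)/(1 + 0.0674) − 1 = 7.5511%
India: (1 + 0.1650)/(1 + 0.0720) − 1 = 8.6754%
Differential = 7.5511% − 8.6754% = -1.1243% → -112 basis points.

-112 basis points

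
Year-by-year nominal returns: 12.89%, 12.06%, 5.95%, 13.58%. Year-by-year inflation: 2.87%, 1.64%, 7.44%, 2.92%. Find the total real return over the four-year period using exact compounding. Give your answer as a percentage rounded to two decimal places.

Nominal growth factor = 1.1289 × 1.1206 × 1.0595 × 1.1358 = 1.522330
Price-level growth factor = 1.0287 × 1.0164 × 1.0744 × 1.0292 = 1.156163
Real growth factor = 1.522330 / 1.156163 = 1.316709
Total real return = 1.316709 − 1 → 31.67%.

31.67%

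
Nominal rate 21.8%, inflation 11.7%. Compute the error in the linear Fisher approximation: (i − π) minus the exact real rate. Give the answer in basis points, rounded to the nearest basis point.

106 basis points

Approximate: r ≈ 21.800% − 11.700% = 10.1000%
Exact: (1 + 0.2180)/(1 + 0.1170) − 1 = 9.0421%
Error = 10.1000% − 9.0421% = 1.0579% → 106 basis points.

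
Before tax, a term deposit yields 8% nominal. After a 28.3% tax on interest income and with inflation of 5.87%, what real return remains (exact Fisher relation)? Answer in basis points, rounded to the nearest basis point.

After-tax nominal return = 8% × (1 − 0.283) = 5.7360%.
1 + r = 1.05736 / 1.05870 = 0.998734
After-tax real rate = 0.998734 − 1 → -13 basis points.

-13 basis points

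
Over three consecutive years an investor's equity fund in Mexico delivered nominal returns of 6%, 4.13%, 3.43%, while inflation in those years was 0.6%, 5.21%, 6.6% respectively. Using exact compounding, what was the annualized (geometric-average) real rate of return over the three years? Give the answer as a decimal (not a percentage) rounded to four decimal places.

Nominal growth factor = 1.0600 × 1.0413 × 1.0343 = 1.14163759
Price-level growth factor = 1.0060 × 1.0521 × 1.0660 = 1.12826783
Real growth factor = 1.14163759 / 1.12826783 = 1.01184981
Annualized real rate = 1.01184981^(1/3) − 1 = 0.3934% → 0.0039.

0.0039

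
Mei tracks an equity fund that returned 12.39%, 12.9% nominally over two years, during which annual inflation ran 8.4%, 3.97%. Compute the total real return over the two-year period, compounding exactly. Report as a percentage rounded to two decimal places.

12.59%

Nominal growth factor = 1.1239 × 1.1290 = 1.268883
Price-level growth factor = 1.0840 × 1.0397 = 1.127035
Real growth factor = 1.268883 / 1.127035 = 1.125860
Total real return = 1.125860 − 1 → 12.59%.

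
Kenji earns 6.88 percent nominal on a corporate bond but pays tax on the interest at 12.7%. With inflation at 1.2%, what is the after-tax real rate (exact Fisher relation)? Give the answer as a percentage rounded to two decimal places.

After-tax nominal return = 6.88% × (1 − 0.127) = 6.00624%.
1 + r = 1.0600624 / 1.01200 = 1.047492
After-tax real rate = 1.047492 − 1 → 4.75%.

4.75%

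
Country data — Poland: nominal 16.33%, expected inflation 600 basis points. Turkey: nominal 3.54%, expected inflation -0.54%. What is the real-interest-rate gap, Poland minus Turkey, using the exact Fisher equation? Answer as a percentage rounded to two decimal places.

5.64%

Poland: (1 + 0.1633)/(1 + 0.0600) − 1 = 9.7453%
Turkey: (1 + 0.0354)/(1 − 0.0054) − 1 = 4.1022%
Differential = 9.7453% − 4.1022% = 5.6431% → 5.64%.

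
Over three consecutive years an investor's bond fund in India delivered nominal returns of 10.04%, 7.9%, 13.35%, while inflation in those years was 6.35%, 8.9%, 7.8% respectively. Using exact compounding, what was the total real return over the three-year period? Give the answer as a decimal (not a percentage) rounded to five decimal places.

0.07798

Nominal growth factor = 1.1004 × 1.0790 × 1.1335 = 1.345840
Price-level growth factor = 1.0635 × 1.0890 × 1.0780 = 1.248487
Real growth factor = 1.345840 / 1.248487 = 1.077977
Total real return = 1.077977 − 1 → 0.07798.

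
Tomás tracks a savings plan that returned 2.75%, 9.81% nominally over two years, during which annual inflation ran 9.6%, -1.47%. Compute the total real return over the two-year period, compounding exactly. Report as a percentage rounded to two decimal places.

4.48%

Compound the nominal returns: 1.0275 × 1.0981 = 1.128298.
Compound inflation: 1.0960 × 0.9853 = 1.079889.
Deflate: 1.128298 / 1.079889 = 1.044828.
Total real return = 1.044828 − 1 → 4.48%.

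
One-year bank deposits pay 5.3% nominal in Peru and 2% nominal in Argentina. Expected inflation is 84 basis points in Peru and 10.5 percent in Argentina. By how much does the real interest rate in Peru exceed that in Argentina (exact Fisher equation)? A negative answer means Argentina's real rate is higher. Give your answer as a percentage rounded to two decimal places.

12.12%

Peru: (1 + 0.0530)/(1 + 0.0084) − 1 = 4.4228%
Argentina: (1 + 0.0200)/(1 + 0.1050) − 1 = -7.6923%
Differential = 4.4228% − (-7.6923%) = 12.1152% → 12.12%.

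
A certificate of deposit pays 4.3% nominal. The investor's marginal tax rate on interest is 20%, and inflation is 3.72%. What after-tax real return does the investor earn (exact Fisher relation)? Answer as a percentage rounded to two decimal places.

After-tax nominal return = 4.3% × (1 − 0.2) = 3.4400%.
1 + r = 1.03440 / 1.03720 = 0.997300
After-tax real rate = 0.997300 − 1 → -0.27%.

-0.27%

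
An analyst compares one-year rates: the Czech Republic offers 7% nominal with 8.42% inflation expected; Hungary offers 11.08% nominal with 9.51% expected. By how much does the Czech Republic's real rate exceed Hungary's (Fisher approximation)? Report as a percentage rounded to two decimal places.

The Czech Republic: 7% − 8.42% = -1.420%
Hungary: 11.08% − 9.51% = 1.570%
Differential = -2.990% → -2.99%.

-2.99%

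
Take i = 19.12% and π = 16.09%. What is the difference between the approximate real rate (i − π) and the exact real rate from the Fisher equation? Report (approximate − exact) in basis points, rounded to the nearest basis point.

Approximate: r ≈ 19.120% − 16.090% = 3.0300%
Exact: (1 + 0.1912)/(1 + 0.1609) − 1 = 2.6100%
Error = 3.0300% − 2.6100% = 0.4200% → 42 basis points.

42 basis points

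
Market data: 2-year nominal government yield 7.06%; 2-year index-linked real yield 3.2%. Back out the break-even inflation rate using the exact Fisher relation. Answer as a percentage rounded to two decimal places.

(1 + π) = (1 + i)/(1 + r) = 1.07060 / 1.03200 = 1.037403
Break-even inflation = 1.037403 − 1 → 3.74%.

3.74%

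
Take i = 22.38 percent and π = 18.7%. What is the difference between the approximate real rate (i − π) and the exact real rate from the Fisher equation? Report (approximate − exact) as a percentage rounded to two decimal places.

0.58%

Approximate: r ≈ 22.380% − 18.700% = 3.6800%
Exact: (1 + 0.2238)/(1 + 0.1870) − 1 = 3.1003%
Error = 3.6800% − 3.1003% = 0.5797% → 0.58%.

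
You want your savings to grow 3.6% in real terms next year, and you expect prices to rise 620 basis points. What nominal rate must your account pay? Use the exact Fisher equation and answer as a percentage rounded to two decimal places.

10.02%

(1 + i) = (1 + r)(1 + π) = 1.03600 × 1.06200 = 1.100232
i = 1.100232 − 1, so the required nominal rate is 10.02%.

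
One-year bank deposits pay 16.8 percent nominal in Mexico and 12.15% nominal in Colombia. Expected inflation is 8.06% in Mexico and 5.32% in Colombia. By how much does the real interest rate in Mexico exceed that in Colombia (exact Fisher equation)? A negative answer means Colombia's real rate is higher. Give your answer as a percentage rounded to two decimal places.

Mexico: (1 + 0.1680)/(1 + 0.0806) − 1 = 8.0881%
Colombia: (1 + 0.1215)/(1 + 0.0532) − 1 = 6.4850%
Differential = 8.0881% − 6.4850% = 1.6031% → 1.60%.

1.60%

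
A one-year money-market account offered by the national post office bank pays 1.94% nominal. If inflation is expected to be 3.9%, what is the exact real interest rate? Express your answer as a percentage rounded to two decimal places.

By the Fisher identity, 1 + r = (1 + i)/(1 + π).
1 + r = 1.01940 / 1.03900 = 0.981136
r = 0.981136 − 1 = -1.8864%, i.e. -1.89%.

-1.89%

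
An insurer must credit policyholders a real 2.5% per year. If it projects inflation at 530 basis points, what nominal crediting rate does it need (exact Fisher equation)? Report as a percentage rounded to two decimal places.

(1 + i) = (1 + r)(1 + π) = 1.02500 × 1.05300 = 1.079325
i = 1.079325 − 1, so the required nominal rate is 7.93%.

7.93%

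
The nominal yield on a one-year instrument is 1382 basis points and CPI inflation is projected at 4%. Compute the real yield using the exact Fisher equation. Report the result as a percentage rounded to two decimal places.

1 + r = 1.13820 / 1.04000 = 1.094423
r = 1.094423 − 1 = 9.4423%, i.e. 9.44%.

9.44%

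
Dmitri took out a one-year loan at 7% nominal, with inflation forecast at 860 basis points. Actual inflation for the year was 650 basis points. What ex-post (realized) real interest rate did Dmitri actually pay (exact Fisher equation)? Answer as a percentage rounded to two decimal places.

Ex-post: (1 + 0.0700)/(1 + 0.0650) − 1 = 0.4695%
So the realized real rate is 0.47%.

0.47%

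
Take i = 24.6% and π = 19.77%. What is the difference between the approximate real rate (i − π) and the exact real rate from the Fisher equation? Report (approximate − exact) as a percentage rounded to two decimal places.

0.80%

Approximate: r ≈ 24.600% − 19.770% = 4.8300%
Exact: (1 + 0.2460)/(1 + 0.1977) − 1 = 4.0327%
Error = 4.8300% − 4.0327% = 0.7973% → 0.80%.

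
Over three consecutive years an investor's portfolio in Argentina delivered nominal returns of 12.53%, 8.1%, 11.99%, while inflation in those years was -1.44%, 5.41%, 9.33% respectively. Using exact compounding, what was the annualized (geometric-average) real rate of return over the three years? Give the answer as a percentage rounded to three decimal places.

6.247%

Nominal growth factor = 1.1253 × 1.0810 × 1.1199 = 1.36230157
Price-level growth factor = 0.9856 × 1.0541 × 1.0933 = 1.13585229
Real growth factor = 1.36230157 / 1.13585229 = 1.19936508
Annualized real rate = 1.19936508^(1/3) − 1 = 6.2471% → 6.247%.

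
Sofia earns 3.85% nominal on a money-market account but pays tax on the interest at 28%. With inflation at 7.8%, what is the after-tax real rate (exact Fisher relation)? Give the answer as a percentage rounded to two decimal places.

-4.66%

After-tax nominal return = 3.85% × (1 − 0.28) = 2.7720%.
1 + r = 1.02772 / 1.07800 = 0.953358
After-tax real rate = 0.953358 − 1 → -4.66%.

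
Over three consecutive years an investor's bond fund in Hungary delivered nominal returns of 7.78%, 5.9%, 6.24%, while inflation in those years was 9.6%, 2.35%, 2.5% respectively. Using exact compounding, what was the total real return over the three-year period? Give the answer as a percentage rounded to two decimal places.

Compound the nominal returns: 1.0778 × 1.0590 × 1.0624 = 1.212613.
Compound inflation: 1.0960 × 1.0235 × 1.0250 = 1.149800.
Deflate: 1.212613 / 1.149800 = 1.054630.
Total real return = 1.054630 − 1 → 5.46%.

5.46%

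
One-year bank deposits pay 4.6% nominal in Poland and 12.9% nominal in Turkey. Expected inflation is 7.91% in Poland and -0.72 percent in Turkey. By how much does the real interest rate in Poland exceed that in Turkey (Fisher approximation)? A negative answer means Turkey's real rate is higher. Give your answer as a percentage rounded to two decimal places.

Poland: 4.6% − 7.91% = -3.310%
Turkey: 12.9% − (-0.72%) = 13.620%
Differential = -16.930% → -16.93%.

-16.93%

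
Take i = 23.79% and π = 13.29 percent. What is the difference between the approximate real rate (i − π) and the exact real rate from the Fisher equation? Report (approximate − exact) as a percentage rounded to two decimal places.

1.23%

Approximate: r ≈ 23.790% − 13.290% = 10.5000%
Exact: (1 + 0.2379)/(1 + 0.1329) − 1 = 9.2682%
Error = 10.5000% − 9.2682% = 1.2318% → 1.23%.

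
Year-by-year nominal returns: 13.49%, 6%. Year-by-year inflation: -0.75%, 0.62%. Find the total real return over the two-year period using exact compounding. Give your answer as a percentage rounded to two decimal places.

20.46%

Compound the nominal returns: 1.1349 × 1.0600 = 1.202994.
Compound inflation: 0.9925 × 1.0062 = 0.998654.
Deflate: 1.202994 / 0.998654 = 1.204616.
Total real return = 1.204616 − 1 → 20.46%.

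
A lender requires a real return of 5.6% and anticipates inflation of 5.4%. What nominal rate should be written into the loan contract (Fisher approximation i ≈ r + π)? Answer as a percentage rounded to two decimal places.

11.00%

i ≈ r + π = 5.6% + 5.4% = 11.00%.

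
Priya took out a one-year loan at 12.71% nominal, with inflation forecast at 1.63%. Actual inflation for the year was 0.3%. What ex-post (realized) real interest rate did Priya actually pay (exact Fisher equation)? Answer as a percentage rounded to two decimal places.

Ex-post: (1 + 0.1271)/(1 + 0.0030) − 1 = 12.3729%
So the realized real rate is 12.37%.

12.37%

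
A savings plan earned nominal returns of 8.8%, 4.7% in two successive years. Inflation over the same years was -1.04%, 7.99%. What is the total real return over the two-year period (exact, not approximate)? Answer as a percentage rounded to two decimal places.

6.59%

Compound the nominal returns: 1.0880 × 1.0470 = 1.139136.
Compound inflation: 0.9896 × 1.0799 = 1.068669.
Deflate: 1.139136 / 1.068669 = 1.065939.
Total real return = 1.065939 − 1 → 6.59%.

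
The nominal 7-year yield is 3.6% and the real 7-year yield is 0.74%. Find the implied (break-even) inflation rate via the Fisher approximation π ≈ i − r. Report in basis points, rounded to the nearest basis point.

286 basis points

π ≈ i − r = 3.6% − 0.74% → 286 basis points.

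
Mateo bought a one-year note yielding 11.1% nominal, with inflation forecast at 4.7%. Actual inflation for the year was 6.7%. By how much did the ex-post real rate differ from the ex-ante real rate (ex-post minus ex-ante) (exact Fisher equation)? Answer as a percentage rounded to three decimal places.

Ex-ante: (1 + 0.1110)/(1 + 0.0470) − 1 = 6.1127%
Ex-post: (1 + 0.1110)/(1 + 0.0670) − 1 = 4.1237%
Difference (ex-post − ex-ante) = -1.9890% → -1.989%.

-1.989%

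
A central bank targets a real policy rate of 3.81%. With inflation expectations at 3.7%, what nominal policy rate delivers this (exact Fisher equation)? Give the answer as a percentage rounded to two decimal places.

7.65%

(1 + i) = (1 + r)(1 + π) = 1.03810 × 1.03700 = 1.0765097
i = 1.0765097 − 1, so the required nominal rate is 7.65%.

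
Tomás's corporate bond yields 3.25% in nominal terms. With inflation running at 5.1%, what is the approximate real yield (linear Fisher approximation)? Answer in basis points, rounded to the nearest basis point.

r ≈ i − π = 3.25% − 5.1% = -185 basis points.

-185 basis points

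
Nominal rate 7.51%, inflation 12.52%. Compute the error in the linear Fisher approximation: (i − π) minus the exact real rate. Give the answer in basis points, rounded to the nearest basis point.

-56 basis points

Approximate: r ≈ 7.510% − 12.520% = -5.0100%
Exact: (1 + 0.0751)/(1 + 0.1252) − 1 = -4.4525%
Error = -5.0100% − (-4.4525%) = -0.5575% → -56 basis points.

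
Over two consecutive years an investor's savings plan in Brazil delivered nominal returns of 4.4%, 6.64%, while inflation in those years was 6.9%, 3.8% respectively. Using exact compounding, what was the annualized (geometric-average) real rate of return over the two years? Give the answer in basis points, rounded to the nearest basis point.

17 basis points

Nominal growth factor = 1.0440 × 1.0664 = 1.11332160
Price-level growth factor = 1.0690 × 1.0380 = 1.10962200
Real growth factor = 1.11332160 / 1.10962200 = 1.00333411
Annualized real rate = 1.00333411^(1/2) − 1 = 0.1666% → 17 basis points.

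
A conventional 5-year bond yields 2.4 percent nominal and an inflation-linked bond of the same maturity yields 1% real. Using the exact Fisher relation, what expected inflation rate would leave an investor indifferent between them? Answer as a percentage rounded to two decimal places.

1.39%

(1 + π) = (1 + i)/(1 + r) = 1.02400 / 1.01000 = 1.013861
Break-even inflation = 1.013861 − 1 → 1.39%.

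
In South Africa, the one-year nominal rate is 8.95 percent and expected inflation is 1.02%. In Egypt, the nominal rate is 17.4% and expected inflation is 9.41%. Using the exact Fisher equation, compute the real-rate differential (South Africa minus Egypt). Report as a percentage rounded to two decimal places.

South Africa: (1 + 0.0895)/(1 + 0.0102) − 1 = 7.8499%
Egypt: (1 + 0.1740)/(1 + 0.0941) − 1 = 7.3028%
Differential = 7.8499% − 7.3028% = 0.5471% → 0.55%.

0.55%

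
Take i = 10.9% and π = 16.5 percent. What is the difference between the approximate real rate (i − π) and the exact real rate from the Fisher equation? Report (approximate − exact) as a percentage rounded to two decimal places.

Approximate: r ≈ 10.900% − 16.500% = -5.6000%
Exact: (1 + 0.1090)/(1 + 0.1650) − 1 = -4.8069%
Error = -5.6000% − (-4.8069%) = -0.7931% → -0.79%.

-0.79%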